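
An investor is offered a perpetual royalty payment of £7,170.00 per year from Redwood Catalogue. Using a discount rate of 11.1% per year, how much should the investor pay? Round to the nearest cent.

£64594.59

Level perpetuity: PV = C / r = £7,170.00 / 0.111 = £64,594.59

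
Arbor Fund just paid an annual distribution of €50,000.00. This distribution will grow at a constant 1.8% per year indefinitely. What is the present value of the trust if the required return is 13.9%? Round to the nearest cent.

D₁ = D₀ × (1 + g) = €50,000.00 × 1.018 = €50,900.0000
Growing perpetuity: P = D₁ / (r − g) = €50,900.0000 / (0.139 − 0.018) = €420,661.16

€420661.16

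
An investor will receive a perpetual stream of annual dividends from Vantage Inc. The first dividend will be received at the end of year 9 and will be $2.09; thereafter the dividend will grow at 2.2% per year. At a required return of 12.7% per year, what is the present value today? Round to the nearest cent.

Value at end of year 8: C₁ / (r − g) = $2.09 / (0.127 − 0.022) = $19.9048
Discount to today: PV = $19.9048 / (1 + 0.127)^8 = $19.9048 / 2.602504 = $7.65

$7.65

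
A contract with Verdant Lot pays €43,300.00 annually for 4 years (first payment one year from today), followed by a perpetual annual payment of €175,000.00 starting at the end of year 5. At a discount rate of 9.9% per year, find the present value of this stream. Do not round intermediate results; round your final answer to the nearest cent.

PV of 4-year annuity: €43,300.00 × [1 − (1+0.099)^−4] / 0.099 = 137552.81765
Perpetuity value at year 4: €175,000.00 / 0.099 = 1767676.76768
PV of perpetuity: 1767676.76768 / (1+0.099)^4 = 1211747.36609
Total PV = 137552.81765 + 1211747.36609 = 1349300.18374

€1349300.18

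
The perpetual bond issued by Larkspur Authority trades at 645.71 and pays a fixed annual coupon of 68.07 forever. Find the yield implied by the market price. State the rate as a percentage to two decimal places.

10.54%

P = C/r ⇒ r = C/P = 68.07/645.71 = 0.105419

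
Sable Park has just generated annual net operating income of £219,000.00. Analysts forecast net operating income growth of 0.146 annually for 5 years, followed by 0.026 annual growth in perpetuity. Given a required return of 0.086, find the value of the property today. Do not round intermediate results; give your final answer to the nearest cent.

D_1 = 250974.00000
D_2 = 287616.20400
D_3 = 329608.16978
D_4 = 377730.96257
D_5 = 432879.68311
Terminal value at year 5: TV = D_5×(1+g_2)/(r−g_2) = 444134.55487/0.06 = 7402242.58115
P_0 = D_1/(1+r)^1 + D_2/(1+r)^2 + D_3/(1+r)^3 + D_4/(1+r)^4 + D_5/(1+r)^5 + TV/(1+r)^5
    = 231099.44751 + 243867.37279 + 257340.70830 + 271558.42699 + 286561.65501 + 4900204.30060 = 6190631.91121

£6190631.91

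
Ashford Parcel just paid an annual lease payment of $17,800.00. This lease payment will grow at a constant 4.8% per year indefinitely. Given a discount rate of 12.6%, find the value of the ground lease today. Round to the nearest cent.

$239158.97

D₁ = D₀ × (1 + g) = $17,800.00 × 1.048 = $18,654.4000
Growing perpetuity: P = D₁ / (r − g) = $18,654.4000 / (0.126 − 0.048) = $239,158.97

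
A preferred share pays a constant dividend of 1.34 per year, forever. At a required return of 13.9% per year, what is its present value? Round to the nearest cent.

9.64

Level perpetuity: PV = C / r = 1.34 / 0.139 = 9.64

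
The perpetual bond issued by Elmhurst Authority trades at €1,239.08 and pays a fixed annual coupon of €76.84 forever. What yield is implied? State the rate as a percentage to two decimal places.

P = C/r ⇒ r = C/P = €76.84/€1,239.08 = 0.062014

6.20%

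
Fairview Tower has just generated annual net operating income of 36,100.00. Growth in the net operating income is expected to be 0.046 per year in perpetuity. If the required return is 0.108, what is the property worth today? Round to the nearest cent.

609041.94

D₁ = D₀ × (1 + g) = 36,100.00 × 1.046 = 37,760.6000
Growing perpetuity: P = D₁ / (r − g) = 37,760.6000 / (0.108 − 0.046) = 609,041.94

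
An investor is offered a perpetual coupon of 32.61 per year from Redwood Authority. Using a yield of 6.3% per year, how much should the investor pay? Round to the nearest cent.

517.62

Level perpetuity: PV = C / r = 32.61 / 0.063 = 517.62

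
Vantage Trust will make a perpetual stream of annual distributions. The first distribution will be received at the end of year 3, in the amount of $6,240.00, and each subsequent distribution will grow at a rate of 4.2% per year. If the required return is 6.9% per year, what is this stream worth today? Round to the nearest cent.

$202239.24

Value at end of year 2: C₁ / (r − g) = $6,240.00 / (0.069 − 0.042) = $231,111.1111
Discount to today: PV = $231,111.1111 / (1 + 0.069)^2 = $231,111.1111 / 1.142761 = $202,239.24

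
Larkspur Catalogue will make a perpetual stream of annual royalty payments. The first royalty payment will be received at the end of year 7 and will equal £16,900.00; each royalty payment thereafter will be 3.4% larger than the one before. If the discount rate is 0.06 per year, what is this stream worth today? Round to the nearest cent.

£458224.35

Value at end of year 6: C₁ / (r − g) = £16,900.00 / (0.06 − 0.034) = £650,000.0000
Discount to today: PV = £650,000.0000 / (1 + 0.06)^6 = £650,000.0000 / 1.418519 = £458,224.35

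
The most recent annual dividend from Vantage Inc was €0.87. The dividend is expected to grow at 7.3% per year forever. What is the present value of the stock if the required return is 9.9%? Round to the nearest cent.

€35.90

D₁ = D₀ × (1 + g) = €0.87 × 1.073 = €0.9335
Growing perpetuity: P = D₁ / (r − g) = €0.9335 / (0.099 − 0.073) = €35.90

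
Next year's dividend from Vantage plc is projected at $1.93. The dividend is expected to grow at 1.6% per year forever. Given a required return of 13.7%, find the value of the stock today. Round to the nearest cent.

Growing perpetuity: P = D₁ / (r − g) = $1.9300 / (0.137 − 0.016) = $15.95

$15.95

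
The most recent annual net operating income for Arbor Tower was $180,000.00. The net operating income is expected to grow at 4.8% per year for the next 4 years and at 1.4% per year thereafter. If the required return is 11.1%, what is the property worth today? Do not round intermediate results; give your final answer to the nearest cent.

$2113354.31

D_1 = 188640.00000
D_2 = 197694.72000
D_3 = 207184.06656
D_4 = 217128.90175
Terminal value at year 4: TV = D_4×(1+g_2)/(r−g_2) = 220168.70638/0.097 = 2269780.47814
P_0 = D_1/(1+r)^1 + D_2/(1+r)^2 + D_3/(1+r)^3 + D_4/(1+r)^4 + TV/(1+r)^4
    = 169792.97930 + 160164.75455 + 151082.50474 + 142515.27000 + 1489798.80185 = 2113354.31043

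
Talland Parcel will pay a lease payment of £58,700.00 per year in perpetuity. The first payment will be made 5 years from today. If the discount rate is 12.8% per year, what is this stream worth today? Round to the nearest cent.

Value at end of year 4: C / r = £58,700.00 / 0.128 = £458,593.7500
Discount to today: PV = £458,593.7500 / (1 + 0.128)^4 = £458,593.7500 / 1.618961 = £283,264.23

£283264.23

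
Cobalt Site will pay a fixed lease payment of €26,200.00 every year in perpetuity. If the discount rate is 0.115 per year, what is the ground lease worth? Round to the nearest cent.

Level perpetuity: PV = C / r = €26,200.00 / 0.115 = €227,826.09

€227826.09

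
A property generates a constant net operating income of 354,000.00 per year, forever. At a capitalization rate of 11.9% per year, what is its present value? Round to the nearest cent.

2974789.92

Level perpetuity: PV = C / r = 354,000.00 / 0.119 = 2,974,789.92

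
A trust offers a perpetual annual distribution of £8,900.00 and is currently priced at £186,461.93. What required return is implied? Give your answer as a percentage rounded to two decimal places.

P = C/r ⇒ r = C/P = £8,900.00/£186,461.93 = 0.047731

4.77%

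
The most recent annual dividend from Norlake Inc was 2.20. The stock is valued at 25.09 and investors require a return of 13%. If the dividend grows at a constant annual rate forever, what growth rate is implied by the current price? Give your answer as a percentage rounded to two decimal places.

P = D₀(1+g)/(r−g) ⇒ P(r−g) = D₀(1+g) ⇒ g(P+D₀) = P·r − D₀
g = (P·r − D₀)/(P + D₀) = (25.09×0.13 − 2.20) / (25.09 + 2.20) = 0.038904

3.89%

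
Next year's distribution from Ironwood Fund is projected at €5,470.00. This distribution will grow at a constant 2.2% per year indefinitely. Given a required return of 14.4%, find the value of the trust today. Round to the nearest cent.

€44836.07

Growing perpetuity: P = D₁ / (r − g) = €5,470.0000 / (0.144 − 0.022) = €44,836.07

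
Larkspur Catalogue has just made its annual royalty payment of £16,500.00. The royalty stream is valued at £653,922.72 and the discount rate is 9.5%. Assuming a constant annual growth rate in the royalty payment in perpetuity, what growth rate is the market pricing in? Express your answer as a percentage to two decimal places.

6.81%

P = D₀(1+g)/(r−g) ⇒ P(r−g) = D₀(1+g) ⇒ g(P+D₀) = P·r − D₀
g = (P·r − D₀)/(P + D₀) = (£653,922.72×0.095 − £16,500.00) / (£653,922.72 + £16,500.00) = 0.068051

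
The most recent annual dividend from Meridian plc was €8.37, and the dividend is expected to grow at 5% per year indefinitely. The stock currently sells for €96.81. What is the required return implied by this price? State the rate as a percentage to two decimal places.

D₁ = €8.37 × 1.05 = €8.7885
P = D₁/(r − g) ⇒ r = D₁/P + g = €8.7885/€96.81 + 0.05 = 0.090781 + 0.05 = 0.140781

14.08%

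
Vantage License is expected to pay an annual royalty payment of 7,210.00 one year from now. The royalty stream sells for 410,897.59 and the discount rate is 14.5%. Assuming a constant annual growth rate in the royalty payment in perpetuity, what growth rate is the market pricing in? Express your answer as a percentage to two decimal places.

12.75%

P = D₁/(r−g) ⇒ g = r − D₁/P = 0.145 − 7,210.00/410,897.59 = 0.127453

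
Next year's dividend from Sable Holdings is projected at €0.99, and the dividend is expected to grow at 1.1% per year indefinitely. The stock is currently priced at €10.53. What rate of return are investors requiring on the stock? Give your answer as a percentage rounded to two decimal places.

10.50%

P = D₁/(r − g) ⇒ r = D₁/P + g = €0.9900/€10.53 + 0.011 = 0.094017 + 0.011 = 0.105017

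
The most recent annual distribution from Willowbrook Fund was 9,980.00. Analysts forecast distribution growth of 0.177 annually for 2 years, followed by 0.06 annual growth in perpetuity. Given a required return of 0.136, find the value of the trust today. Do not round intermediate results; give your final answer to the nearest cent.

170477.14

D_1 = 11746.46000
D_2 = 13825.58342
Terminal value at year 2: TV = D_2×(1+g_2)/(r−g_2) = 14655.11843/0.076 = 192830.50559
P_0 = D_1/(1+r)^1 + D_2/(1+r)^2 + TV/(1+r)^2
    = 10340.19366 + 10713.38727 + 149423.55931 = 170477.14024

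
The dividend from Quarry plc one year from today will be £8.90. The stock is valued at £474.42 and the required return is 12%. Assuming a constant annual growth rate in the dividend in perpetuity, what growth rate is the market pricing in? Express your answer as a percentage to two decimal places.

10.12%

P = D₁/(r−g) ⇒ g = r − D₁/P = 0.12 − £8.90/£474.42 = 0.101240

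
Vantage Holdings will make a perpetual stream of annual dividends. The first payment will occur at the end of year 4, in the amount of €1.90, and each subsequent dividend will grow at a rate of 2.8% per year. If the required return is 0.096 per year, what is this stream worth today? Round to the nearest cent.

€21.22

Value at end of year 3: C₁ / (r − g) = €1.90 / (0.096 − 0.028) = €27.9412
Discount to today: PV = €27.9412 / (1 + 0.096)^3 = €27.9412 / 1.316533 = €21.22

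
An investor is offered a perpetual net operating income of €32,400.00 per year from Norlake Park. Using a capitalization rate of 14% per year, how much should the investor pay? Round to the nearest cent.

Level perpetuity: PV = C / r = €32,400.00 / 0.14 = €231,428.57

€231428.57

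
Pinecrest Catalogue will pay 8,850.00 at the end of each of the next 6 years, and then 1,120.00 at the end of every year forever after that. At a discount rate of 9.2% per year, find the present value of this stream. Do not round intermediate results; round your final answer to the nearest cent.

46644.26

PV of 6-year annuity: 8,850.00 × [1 − (1+0.092)^−6] / 0.092 = 39464.76005
Perpetuity value at year 6: 1,120.00 / 0.092 = 12173.91304
PV of perpetuity: 12173.91304 / (1+0.092)^6 = 7179.50273
Total PV = 39464.76005 + 7179.50273 = 46644.26278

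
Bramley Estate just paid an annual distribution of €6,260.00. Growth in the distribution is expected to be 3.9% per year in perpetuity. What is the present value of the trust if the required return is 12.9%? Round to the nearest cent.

€72268.22

D₁ = D₀ × (1 + g) = €6,260.00 × 1.039 = €6,504.1400
Growing perpetuity: P = D₁ / (r − g) = €6,504.1400 / (0.129 − 0.039) = €72,268.22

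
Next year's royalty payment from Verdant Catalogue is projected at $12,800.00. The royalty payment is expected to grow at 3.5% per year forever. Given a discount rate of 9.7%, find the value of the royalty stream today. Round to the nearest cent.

Growing perpetuity: P = D₁ / (r − g) = $12,800.0000 / (0.097 − 0.035) = $206,451.61

$206451.61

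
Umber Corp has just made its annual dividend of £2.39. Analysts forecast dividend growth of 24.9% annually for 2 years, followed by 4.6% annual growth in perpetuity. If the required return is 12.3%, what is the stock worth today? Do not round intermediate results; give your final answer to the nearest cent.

£45.78

D_1 = 2.98511
D_2 = 3.72840
Terminal value at year 2: TV = D_2×(1+g_2)/(r−g_2) = 3.89991/0.077 = 50.64817
P_0 = D_1/(1+r)^1 + D_2/(1+r)^2 + TV/(1+r)^2
    = 2.65816 + 2.95640 + 40.16097 = 45.77553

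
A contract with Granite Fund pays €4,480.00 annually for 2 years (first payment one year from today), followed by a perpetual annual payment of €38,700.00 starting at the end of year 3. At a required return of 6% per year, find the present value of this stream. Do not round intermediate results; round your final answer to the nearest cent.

€582261.30

PV of 2-year annuity: €4,480.00 × [1 − (1+0.06)^−2] / 0.06 = 8213.59915
Perpetuity value at year 2: €38,700.00 / 0.06 = 645000.00000
PV of perpetuity: 645000.00000 / (1+0.06)^2 = 574047.70381
Total PV = 8213.59915 + 574047.70381 = 582261.30295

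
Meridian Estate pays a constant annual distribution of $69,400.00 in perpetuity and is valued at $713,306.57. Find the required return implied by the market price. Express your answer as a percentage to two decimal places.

9.73%

P = C/r ⇒ r = C/P = $69,400.00/$713,306.57 = 0.097293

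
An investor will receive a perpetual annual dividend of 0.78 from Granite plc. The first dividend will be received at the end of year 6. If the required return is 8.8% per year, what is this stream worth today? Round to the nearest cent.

Value at end of year 5: C / r = 0.78 / 0.088 = 8.8636
Discount to today: PV = 8.8636 / (1 + 0.088)^5 = 8.8636 / 1.524560 = 5.81

5.81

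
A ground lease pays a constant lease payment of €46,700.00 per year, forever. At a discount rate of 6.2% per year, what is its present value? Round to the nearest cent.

Level perpetuity: PV = C / r = €46,700.00 / 0.062 = €753,225.81

€753225.81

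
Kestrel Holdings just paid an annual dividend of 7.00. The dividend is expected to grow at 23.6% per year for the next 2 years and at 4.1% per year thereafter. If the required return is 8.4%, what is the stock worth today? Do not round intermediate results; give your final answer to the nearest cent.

237.40

D_1 = 8.65200
D_2 = 10.69387
Terminal value at year 2: TV = D_2×(1+g_2)/(r−g_2) = 11.13232/0.043 = 258.89118
P_0 = D_1/(1+r)^1 + D_2/(1+r)^2 + TV/(1+r)^2
    = 7.98155 + 9.10073 + 220.32242 = 237.40470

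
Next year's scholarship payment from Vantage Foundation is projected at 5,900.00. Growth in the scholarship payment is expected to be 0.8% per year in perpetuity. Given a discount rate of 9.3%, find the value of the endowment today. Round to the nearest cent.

Growing perpetuity: P = D₁ / (r − g) = 5,900.0000 / (0.093 − 0.008) = 69,411.76

69411.76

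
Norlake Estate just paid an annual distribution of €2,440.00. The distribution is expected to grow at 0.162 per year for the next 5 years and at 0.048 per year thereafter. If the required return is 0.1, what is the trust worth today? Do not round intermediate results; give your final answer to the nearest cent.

€79111.34

D_1 = 2835.28000
D_2 = 3294.59536
D_3 = 3828.31981
D_4 = 4448.50762
D_5 = 5169.16585
Terminal value at year 5: TV = D_5×(1+g_2)/(r−g_2) = 5417.28581/0.052 = 104178.57331
P_0 = D_1/(1+r)^1 + D_2/(1+r)^2 + D_3/(1+r)^3 + D_4/(1+r)^4 + D_5/(1+r)^5 + TV/(1+r)^5
    = 2577.52727 + 2722.80608 + 2876.27333 + 3038.39056 + 3209.64530 + 64686.69757 = 79111.34012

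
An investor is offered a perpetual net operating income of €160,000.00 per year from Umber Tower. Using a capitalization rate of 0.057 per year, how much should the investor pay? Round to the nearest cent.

€2807017.54

Level perpetuity: PV = C / r = €160,000.00 / 0.057 = €2,807,017.54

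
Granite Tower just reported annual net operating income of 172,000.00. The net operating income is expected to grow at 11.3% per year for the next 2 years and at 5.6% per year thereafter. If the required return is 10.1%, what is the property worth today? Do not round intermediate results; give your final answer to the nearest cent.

4474374.57

D_1 = 191436.00000
D_2 = 213068.26800
Terminal value at year 2: TV = D_2×(1+g_2)/(r−g_2) = 225000.09101/0.045 = 5000002.02240
P_0 = D_1/(1+r)^1 + D_2/(1+r)^2 + TV/(1+r)^2
    = 173874.65940 + 175769.75106 + 4124730.15812 = 4474374.56857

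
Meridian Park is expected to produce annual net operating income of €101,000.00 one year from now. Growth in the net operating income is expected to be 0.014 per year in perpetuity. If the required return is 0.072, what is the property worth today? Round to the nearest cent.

Growing perpetuity: P = D₁ / (r − g) = €101,000.0000 / (0.072 − 0.014) = €1,741,379.31

€1741379.31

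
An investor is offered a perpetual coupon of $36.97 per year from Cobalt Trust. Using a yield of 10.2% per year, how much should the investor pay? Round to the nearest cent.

Level perpetuity: PV = C / r = $36.97 / 0.102 = $362.45

$362.45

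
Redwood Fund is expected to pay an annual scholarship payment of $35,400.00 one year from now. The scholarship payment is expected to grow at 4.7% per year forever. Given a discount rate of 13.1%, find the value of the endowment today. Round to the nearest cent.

Growing perpetuity: P = D₁ / (r − g) = $35,400.0000 / (0.131 − 0.047) = $421,428.57

$421428.57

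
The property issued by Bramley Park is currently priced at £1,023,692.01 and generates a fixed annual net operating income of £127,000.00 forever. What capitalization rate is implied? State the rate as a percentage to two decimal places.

12.41%

P = C/r ⇒ r = C/P = £127,000.00/£1,023,692.01 = 0.124061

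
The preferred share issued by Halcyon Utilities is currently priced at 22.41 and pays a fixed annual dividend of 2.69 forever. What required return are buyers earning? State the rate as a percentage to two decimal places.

12.00%

P = C/r ⇒ r = C/P = 2.69/22.41 = 0.120036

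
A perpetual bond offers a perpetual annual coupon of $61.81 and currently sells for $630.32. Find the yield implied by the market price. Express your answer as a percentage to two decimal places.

9.81%

P = C/r ⇒ r = C/P = $61.81/$630.32 = 0.098061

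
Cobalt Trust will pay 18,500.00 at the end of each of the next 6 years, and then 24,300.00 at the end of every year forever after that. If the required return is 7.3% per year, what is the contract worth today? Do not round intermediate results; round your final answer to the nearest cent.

PV of 6-year annuity: 18,500.00 × [1 − (1+0.073)^−6] / 0.073 = 87370.20066
Perpetuity value at year 6: 24,300.00 / 0.073 = 332876.71233
PV of perpetuity: 332876.71233 / (1+0.073)^6 = 218114.77309
Total PV = 87370.20066 + 218114.77309 = 305484.97374

305484.97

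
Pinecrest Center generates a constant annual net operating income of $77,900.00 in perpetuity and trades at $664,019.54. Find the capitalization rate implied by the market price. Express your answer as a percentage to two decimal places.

11.73%

P = C/r ⇒ r = C/P = $77,900.00/$664,019.54 = 0.117316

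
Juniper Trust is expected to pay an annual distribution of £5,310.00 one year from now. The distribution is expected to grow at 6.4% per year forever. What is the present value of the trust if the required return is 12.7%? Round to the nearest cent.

Growing perpetuity: P = D₁ / (r − g) = £5,310.0000 / (0.127 − 0.064) = £84,285.71

£84285.71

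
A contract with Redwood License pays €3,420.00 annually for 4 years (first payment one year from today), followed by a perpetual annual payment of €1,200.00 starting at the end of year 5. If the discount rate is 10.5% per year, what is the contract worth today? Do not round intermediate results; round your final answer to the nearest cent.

€18390.18

PV of 4-year annuity: €3,420.00 × [1 − (1+0.105)^−4] / 0.105 = 10724.63551
Perpetuity value at year 4: €1,200.00 / 0.105 = 11428.57143
PV of perpetuity: 11428.57143 / (1+0.105)^4 = 7665.54142
Total PV = 10724.63551 + 7665.54142 = 18390.17694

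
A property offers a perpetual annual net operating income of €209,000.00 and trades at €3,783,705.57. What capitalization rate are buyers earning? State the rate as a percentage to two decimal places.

P = C/r ⇒ r = C/P = €209,000.00/€3,783,705.57 = 0.055237

5.52%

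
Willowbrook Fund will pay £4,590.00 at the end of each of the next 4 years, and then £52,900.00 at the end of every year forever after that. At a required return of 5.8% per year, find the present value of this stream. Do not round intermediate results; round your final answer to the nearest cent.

£743900.22

PV of 4-year annuity: £4,590.00 × [1 − (1+0.058)^−4] / 0.058 = 15977.94560
Perpetuity value at year 4: £52,900.00 / 0.058 = 912068.96552
PV of perpetuity: 912068.96552 / (1+0.058)^4 = 727922.27221
Total PV = 15977.94560 + 727922.27221 = 743900.21781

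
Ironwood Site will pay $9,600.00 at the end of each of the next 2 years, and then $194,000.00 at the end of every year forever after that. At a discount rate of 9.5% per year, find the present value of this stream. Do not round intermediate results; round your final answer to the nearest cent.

$1719911.81

PV of 2-year annuity: $9,600.00 × [1 − (1+0.095)^−2] / 0.095 = 16773.62857
Perpetuity value at year 2: $194,000.00 / 0.095 = 2042105.26316
PV of perpetuity: 2042105.26316 / (1+0.095)^2 = 1703138.18574
Total PV = 16773.62857 + 1703138.18574 = 1719911.81431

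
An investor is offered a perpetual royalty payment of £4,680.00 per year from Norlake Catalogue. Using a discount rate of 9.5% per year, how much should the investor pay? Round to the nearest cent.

Level perpetuity: PV = C / r = £4,680.00 / 0.095 = £49,263.16

£49263.16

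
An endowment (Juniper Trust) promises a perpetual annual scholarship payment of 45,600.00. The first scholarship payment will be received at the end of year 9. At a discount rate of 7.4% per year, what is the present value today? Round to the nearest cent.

348095.87

Value at end of year 8: C / r = 45,600.00 / 0.074 = 616,216.2162
Discount to today: PV = 616,216.2162 / (1 + 0.074)^8 = 616,216.2162 / 1.770249 = 348,095.87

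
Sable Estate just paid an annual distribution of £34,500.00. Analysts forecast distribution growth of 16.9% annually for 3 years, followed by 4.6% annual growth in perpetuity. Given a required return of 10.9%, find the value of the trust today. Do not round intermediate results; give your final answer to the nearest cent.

D_1 = 40330.50000
D_2 = 47146.35450
D_3 = 55114.08841
Terminal value at year 3: TV = D_3×(1+g_2)/(r−g_2) = 57649.33648/0.063 = 915068.83297
P_0 = D_1/(1+r)^1 + D_2/(1+r)^2 + D_3/(1+r)^3 + TV/(1+r)^3
    = 36366.54644 + 38334.07826 + 40408.05905 + 670902.05971 = 786010.74345

£786010.74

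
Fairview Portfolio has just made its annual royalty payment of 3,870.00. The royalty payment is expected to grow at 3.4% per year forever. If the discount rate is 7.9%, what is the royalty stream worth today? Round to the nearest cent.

88924.00

D₁ = D₀ × (1 + g) = 3,870.00 × 1.034 = 4,001.5800
Growing perpetuity: P = D₁ / (r − g) = 4,001.5800 / (0.079 − 0.034) = 88,924.00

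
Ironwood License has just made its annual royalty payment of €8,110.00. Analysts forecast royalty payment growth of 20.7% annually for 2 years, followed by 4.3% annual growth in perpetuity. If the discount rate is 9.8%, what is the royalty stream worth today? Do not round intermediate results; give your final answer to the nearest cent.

D_1 = 9788.77000
D_2 = 11815.04539
Terminal value at year 2: TV = D_2×(1+g_2)/(r−g_2) = 12323.09234/0.055 = 224056.22440
P_0 = D_1/(1+r)^1 + D_2/(1+r)^2 + TV/(1+r)^2
    = 8915.09107 + 9800.10467 + 185845.62128 = 204560.81702

€204560.82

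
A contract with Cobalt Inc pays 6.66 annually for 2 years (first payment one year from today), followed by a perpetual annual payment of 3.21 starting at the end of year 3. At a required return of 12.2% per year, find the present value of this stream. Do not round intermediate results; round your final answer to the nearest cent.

32.13

PV of 2-year annuity: 6.66 × [1 − (1+0.122)^−2] / 0.122 = 11.22623
Perpetuity value at year 2: 3.21 / 0.122 = 26.31148
PV of perpetuity: 26.31148 / (1+0.122)^2 = 20.90064
Total PV = 11.22623 + 20.90064 = 32.12686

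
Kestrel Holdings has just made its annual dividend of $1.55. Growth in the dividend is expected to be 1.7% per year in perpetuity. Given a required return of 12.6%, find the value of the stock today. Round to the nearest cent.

D₁ = D₀ × (1 + g) = $1.55 × 1.017 = $1.5764
Growing perpetuity: P = D₁ / (r − g) = $1.5764 / (0.126 − 0.017) = $14.46

$14.46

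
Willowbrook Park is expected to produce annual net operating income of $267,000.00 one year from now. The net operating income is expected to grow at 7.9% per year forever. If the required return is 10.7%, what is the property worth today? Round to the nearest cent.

$9535714.29

Growing perpetuity: P = D₁ / (r − g) = $267,000.0000 / (0.107 − 0.079) = $9,535,714.29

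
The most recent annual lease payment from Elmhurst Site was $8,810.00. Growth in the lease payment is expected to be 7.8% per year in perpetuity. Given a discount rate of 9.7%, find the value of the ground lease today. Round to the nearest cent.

D₁ = D₀ × (1 + g) = $8,810.00 × 1.078 = $9,497.1800
Growing perpetuity: P = D₁ / (r − g) = $9,497.1800 / (0.097 − 0.078) = $499,851.58

$499851.58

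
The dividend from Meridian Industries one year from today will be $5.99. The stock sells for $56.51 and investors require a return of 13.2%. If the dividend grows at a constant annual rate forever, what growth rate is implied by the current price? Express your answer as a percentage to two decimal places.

P = D₁/(r−g) ⇒ g = r − D₁/P = 0.132 − $5.99/$56.51 = 0.026001

2.60%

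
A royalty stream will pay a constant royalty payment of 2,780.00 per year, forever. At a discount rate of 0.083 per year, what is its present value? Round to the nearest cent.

Level perpetuity: PV = C / r = 2,780.00 / 0.083 = 33,493.98

33493.98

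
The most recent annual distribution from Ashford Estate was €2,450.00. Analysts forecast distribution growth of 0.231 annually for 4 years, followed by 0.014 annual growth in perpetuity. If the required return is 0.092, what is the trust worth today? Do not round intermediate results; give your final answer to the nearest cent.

€64775.55

D_1 = 3015.95000
D_2 = 3712.63445
D_3 = 4570.25301
D_4 = 5625.98145
Terminal value at year 4: TV = D_4×(1+g_2)/(r−g_2) = 5704.74519/0.078 = 73137.75889
P_0 = D_1/(1+r)^1 + D_2/(1+r)^2 + D_3/(1+r)^3 + D_4/(1+r)^4 + TV/(1+r)^4
    = 2761.85897 + 3113.41428 + 3509.71885 + 3956.46878 + 51434.09408 = 64775.55496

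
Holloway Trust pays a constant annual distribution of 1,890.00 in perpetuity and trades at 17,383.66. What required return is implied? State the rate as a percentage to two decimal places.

P = C/r ⇒ r = C/P = 1,890.00/17,383.66 = 0.108723

10.87%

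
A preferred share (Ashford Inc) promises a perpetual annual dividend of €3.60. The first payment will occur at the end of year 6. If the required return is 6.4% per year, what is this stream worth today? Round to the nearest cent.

Value at end of year 5: C / r = €3.60 / 0.064 = €56.2500
Discount to today: PV = €56.2500 / (1 + 0.064)^5 = €56.2500 / 1.363666 = €41.25

€41.25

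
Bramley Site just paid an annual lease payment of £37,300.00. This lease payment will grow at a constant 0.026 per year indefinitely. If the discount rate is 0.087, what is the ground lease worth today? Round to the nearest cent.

D₁ = D₀ × (1 + g) = £37,300.00 × 1.026 = £38,269.8000
Growing perpetuity: P = D₁ / (r − g) = £38,269.8000 / (0.087 − 0.026) = £627,373.77

£627373.77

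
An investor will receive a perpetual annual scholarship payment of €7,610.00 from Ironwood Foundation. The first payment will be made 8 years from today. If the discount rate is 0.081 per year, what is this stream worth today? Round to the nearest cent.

€54465.28

Value at end of year 7: C / r = €7,610.00 / 0.081 = €93,950.6173
Discount to today: PV = €93,950.6173 / (1 + 0.081)^7 = €93,950.6173 / 1.724963 = €54,465.28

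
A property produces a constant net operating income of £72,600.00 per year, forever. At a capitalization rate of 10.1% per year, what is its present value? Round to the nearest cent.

Level perpetuity: PV = C / r = £72,600.00 / 0.101 = £718,811.88

£718811.88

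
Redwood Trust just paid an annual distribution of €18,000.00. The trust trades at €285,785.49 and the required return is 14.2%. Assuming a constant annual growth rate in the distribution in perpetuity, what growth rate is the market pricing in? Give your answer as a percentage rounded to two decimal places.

7.43%

P = D₀(1+g)/(r−g) ⇒ P(r−g) = D₀(1+g) ⇒ g(P+D₀) = P·r − D₀
g = (P·r − D₀)/(P + D₀) = (€285,785.49×0.142 − €18,000.00) / (€285,785.49 + €18,000.00) = 0.074334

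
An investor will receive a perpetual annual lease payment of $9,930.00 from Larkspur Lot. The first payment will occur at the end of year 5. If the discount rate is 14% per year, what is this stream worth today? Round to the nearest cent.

Value at end of year 4: C / r = $9,930.00 / 0.14 = $70,928.5714
Discount to today: PV = $70,928.5714 / (1 + 0.14)^4 = $70,928.5714 / 1.688960 = $41,995.41

$41995.41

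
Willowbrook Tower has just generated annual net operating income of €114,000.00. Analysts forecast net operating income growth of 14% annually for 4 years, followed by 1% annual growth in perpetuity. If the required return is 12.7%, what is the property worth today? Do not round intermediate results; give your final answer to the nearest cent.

D_1 = 129960.00000
D_2 = 148154.40000
D_3 = 168896.01600
D_4 = 192541.45824
Terminal value at year 4: TV = D_4×(1+g_2)/(r−g_2) = 194466.87282/0.117 = 1662110.02412
P_0 = D_1/(1+r)^1 + D_2/(1+r)^2 + D_3/(1+r)^3 + D_4/(1+r)^4 + TV/(1+r)^4
    = 115314.99556 + 116645.15966 + 117990.66727 + 119351.69538 + 1030300.96011 = 1499603.47799

€1499603.48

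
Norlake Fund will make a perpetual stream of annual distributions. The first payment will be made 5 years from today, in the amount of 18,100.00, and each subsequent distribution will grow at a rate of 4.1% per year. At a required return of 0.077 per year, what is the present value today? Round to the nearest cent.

Value at end of year 4: C₁ / (r − g) = 18,100.00 / (0.077 − 0.041) = 502,777.7778
Discount to today: PV = 502,777.7778 / (1 + 0.077)^4 = 502,777.7778 / 1.345435 = 373,691.54

373691.54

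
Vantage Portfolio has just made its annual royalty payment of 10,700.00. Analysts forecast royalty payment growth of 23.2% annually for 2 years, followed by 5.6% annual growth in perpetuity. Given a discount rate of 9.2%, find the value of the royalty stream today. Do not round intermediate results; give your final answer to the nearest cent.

D_1 = 13182.40000
D_2 = 16240.71680
Terminal value at year 2: TV = D_2×(1+g_2)/(r−g_2) = 17150.19694/0.036 = 476394.35947
P_0 = D_1/(1+r)^1 + D_2/(1+r)^2 + TV/(1+r)^2
    = 12071.79487 + 13619.46088 + 399504.18584 = 425195.44160

425195.44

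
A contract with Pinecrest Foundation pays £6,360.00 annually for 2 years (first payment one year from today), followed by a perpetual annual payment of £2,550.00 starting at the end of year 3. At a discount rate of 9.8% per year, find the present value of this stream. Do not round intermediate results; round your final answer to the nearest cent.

£32650.60

PV of 2-year annuity: £6,360.00 × [1 − (1+0.098)^−2] / 0.098 = 11067.71378
Perpetuity value at year 2: £2,550.00 / 0.098 = 26020.40816
PV of perpetuity: 26020.40816 / (1+0.098)^2 = 21582.88141
Total PV = 11067.71378 + 21582.88141 = 32650.59519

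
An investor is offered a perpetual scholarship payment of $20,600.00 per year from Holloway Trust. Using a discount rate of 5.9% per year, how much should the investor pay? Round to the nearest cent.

Level perpetuity: PV = C / r = $20,600.00 / 0.059 = $349,152.54

$349152.54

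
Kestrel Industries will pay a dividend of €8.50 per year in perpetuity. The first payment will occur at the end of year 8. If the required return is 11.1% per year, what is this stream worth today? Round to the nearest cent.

€36.65

Value at end of year 7: C / r = €8.50 / 0.111 = €76.5766
Discount to today: PV = €76.5766 / (1 + 0.111)^7 = €76.5766 / 2.089288 = €36.65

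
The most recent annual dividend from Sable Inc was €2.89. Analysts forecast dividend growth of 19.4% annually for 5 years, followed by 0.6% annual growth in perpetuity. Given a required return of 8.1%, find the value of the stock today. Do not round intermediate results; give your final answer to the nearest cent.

€83.39

D_1 = 3.45066
D_2 = 4.12009
D_3 = 4.91939
D_4 = 5.87375
D_5 = 7.01325
Terminal value at year 5: TV = D_5×(1+g_2)/(r−g_2) = 7.05533/0.075 = 94.07109
P_0 = D_1/(1+r)^1 + D_2/(1+r)^2 + D_3/(1+r)^3 + D_4/(1+r)^4 + D_5/(1+r)^5 + TV/(1+r)^5
    = 3.19210 + 3.52578 + 3.89434 + 4.30143 + 4.75107 + 63.72762 = 83.39233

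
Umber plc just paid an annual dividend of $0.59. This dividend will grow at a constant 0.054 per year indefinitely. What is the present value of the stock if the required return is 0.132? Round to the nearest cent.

D₁ = D₀ × (1 + g) = $0.59 × 1.054 = $0.6219
Growing perpetuity: P = D₁ / (r − g) = $0.6219 / (0.132 − 0.054) = $7.97

$7.97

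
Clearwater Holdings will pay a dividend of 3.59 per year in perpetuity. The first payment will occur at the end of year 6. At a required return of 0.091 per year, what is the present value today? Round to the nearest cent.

25.52

Value at end of year 5: C / r = 3.59 / 0.091 = 39.4505
Discount to today: PV = 39.4505 / (1 + 0.091)^5 = 39.4505 / 1.545695 = 25.52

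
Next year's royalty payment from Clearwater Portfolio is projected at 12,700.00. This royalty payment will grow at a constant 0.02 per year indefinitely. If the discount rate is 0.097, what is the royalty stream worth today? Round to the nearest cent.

Growing perpetuity: P = D₁ / (r − g) = 12,700.0000 / (0.097 − 0.02) = 164,935.06

164935.06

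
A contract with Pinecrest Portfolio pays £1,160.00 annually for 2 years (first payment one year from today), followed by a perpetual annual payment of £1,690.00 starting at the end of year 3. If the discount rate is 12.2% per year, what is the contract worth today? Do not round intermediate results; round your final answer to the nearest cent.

PV of 2-year annuity: £1,160.00 × [1 − (1+0.122)^−2] / 0.122 = 1955.31916
Perpetuity value at year 2: £1,690.00 / 0.122 = 13852.45902
PV of perpetuity: 13852.45902 / (1+0.122)^2 = 11003.76128
Total PV = 1955.31916 + 11003.76128 = 12959.08044

£12959.08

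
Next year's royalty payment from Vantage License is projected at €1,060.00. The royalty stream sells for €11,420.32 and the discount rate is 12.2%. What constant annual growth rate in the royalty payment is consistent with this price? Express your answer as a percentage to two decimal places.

P = D₁/(r−g) ⇒ g = r − D₁/P = 0.122 − €1,060.00/€11,420.32 = 0.029183

2.92%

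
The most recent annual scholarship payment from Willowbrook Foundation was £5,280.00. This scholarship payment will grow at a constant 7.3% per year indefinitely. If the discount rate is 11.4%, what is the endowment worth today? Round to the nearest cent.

D₁ = D₀ × (1 + g) = £5,280.00 × 1.073 = £5,665.4400
Growing perpetuity: P = D₁ / (r − g) = £5,665.4400 / (0.114 − 0.073) = £138,181.46

£138181.46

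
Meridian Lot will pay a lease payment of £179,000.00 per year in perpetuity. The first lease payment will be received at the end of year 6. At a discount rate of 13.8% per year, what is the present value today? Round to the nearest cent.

Value at end of year 5: C / r = £179,000.00 / 0.138 = £1,297,101.4493
Discount to today: PV = £1,297,101.4493 / (1 + 0.138)^5 = £1,297,101.4493 / 1.908584 = £679,614.50

£679614.50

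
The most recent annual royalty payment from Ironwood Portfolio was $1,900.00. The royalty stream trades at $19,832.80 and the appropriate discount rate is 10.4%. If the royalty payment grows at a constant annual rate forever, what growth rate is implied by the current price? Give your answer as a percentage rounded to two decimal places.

P = D₀(1+g)/(r−g) ⇒ P(r−g) = D₀(1+g) ⇒ g(P+D₀) = P·r − D₀
g = (P·r − D₀)/(P + D₀) = ($19,832.80×0.104 − $1,900.00) / ($19,832.80 + $1,900.00) = 0.007482

0.75%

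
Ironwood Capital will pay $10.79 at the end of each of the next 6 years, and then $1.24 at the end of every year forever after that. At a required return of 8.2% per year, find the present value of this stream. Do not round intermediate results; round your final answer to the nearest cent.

PV of 6-year annuity: $10.79 × [1 − (1+0.082)^−6] / 0.082 = 49.57967
Perpetuity value at year 6: $1.24 / 0.082 = 15.12195
PV of perpetuity: 15.12195 / (1+0.082)^6 = 9.42420
Total PV = 49.57967 + 9.42420 = 59.00386

$59.00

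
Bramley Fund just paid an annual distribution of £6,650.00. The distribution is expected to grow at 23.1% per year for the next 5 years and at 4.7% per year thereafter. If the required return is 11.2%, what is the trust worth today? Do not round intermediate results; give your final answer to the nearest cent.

£223657.91

D_1 = 8186.15000
D_2 = 10077.15065
D_3 = 12404.97245
D_4 = 15270.52109
D_5 = 18798.01146
Terminal value at year 5: TV = D_5×(1+g_2)/(r−g_2) = 19681.51800/0.065 = 302792.58455
P_0 = D_1/(1+r)^1 + D_2/(1+r)^2 + D_3/(1+r)^3 + D_4/(1+r)^4 + D_5/(1+r)^5 + TV/(1+r)^5
    = 7361.64568 + 8149.44769 + 9021.55586 + 9986.99214 + 11055.74400 + 178082.52252 = 223657.90789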